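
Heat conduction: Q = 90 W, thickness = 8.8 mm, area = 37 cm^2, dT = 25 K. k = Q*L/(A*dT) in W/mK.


k = 90*8.8/1000/(37/10000*25) = 8.56 W/mK

8.56


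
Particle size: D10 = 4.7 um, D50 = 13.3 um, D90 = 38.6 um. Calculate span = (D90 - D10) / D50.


Span = (38.6 - 4.7) / 13.3 = 33.9 / 13.3 = 2.549

2.549


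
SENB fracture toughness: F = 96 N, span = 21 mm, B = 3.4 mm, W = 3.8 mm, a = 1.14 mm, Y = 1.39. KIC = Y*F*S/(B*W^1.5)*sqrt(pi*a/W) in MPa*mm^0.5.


KIC = 1.39*96*21/(3.4*3.8^1.5)*sqrt(pi*1.14/3.8) = 108.02

108.02


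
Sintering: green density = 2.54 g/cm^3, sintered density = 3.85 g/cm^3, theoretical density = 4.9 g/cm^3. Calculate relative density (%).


Relative = 3.85 / 4.9 * 100 = 78.6%

78.6


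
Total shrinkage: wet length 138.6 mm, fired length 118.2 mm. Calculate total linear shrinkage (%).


TS = (138.6 - 118.2) / 138.6 * 100 = 14.72%

14.72


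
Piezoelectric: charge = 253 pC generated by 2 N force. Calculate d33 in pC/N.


d33 = 253 / 2 = 126.5 pC/N

126.5


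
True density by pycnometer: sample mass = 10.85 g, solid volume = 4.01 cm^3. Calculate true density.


TD = 10.85 / 4.01 = 2.706 g/cm^3

2.706


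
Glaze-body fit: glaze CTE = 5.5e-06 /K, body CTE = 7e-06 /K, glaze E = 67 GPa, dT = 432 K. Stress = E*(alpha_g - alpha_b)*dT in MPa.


Stress = 67*1000*(5.5e-06 - 7e-06)*432 = -43.4 MPa

-43.4


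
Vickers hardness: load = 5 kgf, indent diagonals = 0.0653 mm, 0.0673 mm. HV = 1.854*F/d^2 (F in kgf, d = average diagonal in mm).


d_avg = (0.0653+0.0673)/2 = 0.0663 mm
HV = 1.854*5/0.0663^2 = 2109

2109


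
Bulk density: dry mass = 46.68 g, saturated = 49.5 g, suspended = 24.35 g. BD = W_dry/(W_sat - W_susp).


BD = 46.68 / (49.5 - 24.35) = 46.68 / 25.15 = 1.856 g/cm^3

1.856


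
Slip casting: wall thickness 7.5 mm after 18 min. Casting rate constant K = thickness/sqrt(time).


K = 7.5 / sqrt(18) = 7.5 / 4.2426 = 1.768 mm/min^0.5

1.768


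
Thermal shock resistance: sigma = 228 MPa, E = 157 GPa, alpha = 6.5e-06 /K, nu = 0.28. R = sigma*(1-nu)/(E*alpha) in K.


R = 228*(1-0.28)/(157*1000*6.5e-06) = 161 K

161


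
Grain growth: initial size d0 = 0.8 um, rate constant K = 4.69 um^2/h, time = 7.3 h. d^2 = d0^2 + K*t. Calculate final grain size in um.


d^2 = 0.8^2 + 4.69*7.3 = 34.877
d = sqrt(34.877) = 5.91 um

5.91


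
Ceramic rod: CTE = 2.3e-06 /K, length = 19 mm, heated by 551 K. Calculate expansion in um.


dL = 2.3e-06 * 19 * 551 * 1000 = 24.079 um

24.079


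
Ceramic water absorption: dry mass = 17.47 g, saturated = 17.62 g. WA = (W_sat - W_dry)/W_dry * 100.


WA = (17.62 - 17.47) / 17.47 * 100 = 0.86%

0.86


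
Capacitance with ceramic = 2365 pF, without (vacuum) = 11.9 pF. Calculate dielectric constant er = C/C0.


er = 2365 / 11.9 = 198.74

198.74


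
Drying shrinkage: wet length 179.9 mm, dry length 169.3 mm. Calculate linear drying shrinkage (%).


DS = (179.9 - 169.3) / 179.9 * 100 = 5.89%

5.89


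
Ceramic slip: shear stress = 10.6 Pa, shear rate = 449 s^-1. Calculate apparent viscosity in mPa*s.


eta = tau/gamma * 1000 = 10.6/449 * 1000 = 23.6 mPa*s

23.6


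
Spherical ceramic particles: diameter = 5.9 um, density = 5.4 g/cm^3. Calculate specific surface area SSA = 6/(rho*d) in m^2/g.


SSA = 6 / (5.4 * 5.9) = 0.188 m^2/g

0.188


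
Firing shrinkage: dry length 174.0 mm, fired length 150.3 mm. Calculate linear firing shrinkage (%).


FS = (174.0 - 150.3) / 174.0 * 100 = 13.62%

13.62


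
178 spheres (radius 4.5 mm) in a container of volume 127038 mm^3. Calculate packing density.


V_sphere = 4/3*pi*4.5^3 = 381.7035 mm^3
Total V = 178*381.7035 = 67943.223 mm^3
PD = 67943.223 / 127038 = 0.535

0.535


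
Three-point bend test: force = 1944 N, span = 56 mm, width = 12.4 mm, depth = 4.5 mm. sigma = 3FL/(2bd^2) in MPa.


sigma = 3*1944*56/(2*12.4*4.5^2) = 650.3 MPa

650.3


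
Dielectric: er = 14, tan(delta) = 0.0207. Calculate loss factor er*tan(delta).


Loss = 14 * 0.0207 = 0.29

0.29


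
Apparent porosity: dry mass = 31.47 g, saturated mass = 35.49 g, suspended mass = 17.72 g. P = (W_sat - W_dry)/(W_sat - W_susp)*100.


P = (35.49 - 31.47) / (35.49 - 17.72) * 100 = 4.02 / 17.77 * 100 = 22.6%

22.6


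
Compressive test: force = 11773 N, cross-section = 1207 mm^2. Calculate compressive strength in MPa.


CS = 11773 / 1207 = 9.8 MPa

9.8


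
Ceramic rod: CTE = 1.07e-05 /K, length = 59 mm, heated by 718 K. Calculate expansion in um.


dL = 1.07e-05 * 59 * 718 * 1000 = 453.273 um

453.273


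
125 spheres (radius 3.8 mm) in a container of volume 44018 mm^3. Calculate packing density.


V_sphere = 4/3*pi*3.8^3 = 229.8473 mm^3
Total V = 125*229.8473 = 28730.9125 mm^3
PD = 28730.9125 / 44018 = 0.653

0.653


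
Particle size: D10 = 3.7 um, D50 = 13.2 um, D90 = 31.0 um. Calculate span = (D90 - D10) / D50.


Span = (31.0 - 3.7) / 13.2 = 27.3 / 13.2 = 2.068

2.068


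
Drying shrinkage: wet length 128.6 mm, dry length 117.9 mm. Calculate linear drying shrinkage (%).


DS = (128.6 - 117.9) / 128.6 * 100 = 8.32%

8.32


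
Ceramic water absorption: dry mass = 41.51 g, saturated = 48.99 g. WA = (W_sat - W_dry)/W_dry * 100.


WA = (48.99 - 41.51) / 41.51 * 100 = 18.02%

18.02


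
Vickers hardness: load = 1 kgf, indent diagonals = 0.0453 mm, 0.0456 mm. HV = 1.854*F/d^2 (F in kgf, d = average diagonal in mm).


d_avg = (0.0453+0.0456)/2 = 0.04545 mm
HV = 1.854*1/0.04545^2 = 898

898


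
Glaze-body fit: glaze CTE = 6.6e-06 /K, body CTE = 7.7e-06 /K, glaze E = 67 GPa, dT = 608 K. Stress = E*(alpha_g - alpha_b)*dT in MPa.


Stress = 67*1000*(6.6e-06 - 7.7e-06)*608 = -44.8 MPa

-44.8


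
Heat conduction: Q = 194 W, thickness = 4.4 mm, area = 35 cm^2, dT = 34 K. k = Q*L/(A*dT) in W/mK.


k = 194*4.4/1000/(35/10000*34) = 7.17 W/mK

7.17


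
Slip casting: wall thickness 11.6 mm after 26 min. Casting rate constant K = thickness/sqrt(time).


K = 11.6 / sqrt(26) = 11.6 / 5.099 = 2.275 mm/min^0.5

2.275


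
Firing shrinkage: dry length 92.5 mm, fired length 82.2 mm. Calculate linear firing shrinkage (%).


FS = (92.5 - 82.2) / 92.5 * 100 = 11.14%

11.14


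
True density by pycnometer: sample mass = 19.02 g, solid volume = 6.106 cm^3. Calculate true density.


TD = 19.02 / 6.106 = 3.115 g/cm^3

3.115


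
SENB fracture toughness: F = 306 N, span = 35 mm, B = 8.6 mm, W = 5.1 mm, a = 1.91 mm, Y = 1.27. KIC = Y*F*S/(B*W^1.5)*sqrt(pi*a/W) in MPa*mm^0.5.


KIC = 1.27*306*35/(8.6*5.1^1.5)*sqrt(pi*1.91/5.1) = 148.95

148.95


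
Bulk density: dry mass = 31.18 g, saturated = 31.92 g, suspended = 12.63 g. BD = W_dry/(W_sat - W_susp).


BD = 31.18 / (31.92 - 12.63) = 31.18 / 19.29 = 1.616 g/cm^3

1.616


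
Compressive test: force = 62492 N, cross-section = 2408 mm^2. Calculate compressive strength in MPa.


CS = 62492 / 2408 = 26.0 MPa

26.0


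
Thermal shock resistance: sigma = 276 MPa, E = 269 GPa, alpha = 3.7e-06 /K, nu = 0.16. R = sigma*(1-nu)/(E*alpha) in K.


R = 276*(1-0.16)/(269*1000*3.7e-06) = 233 K

233


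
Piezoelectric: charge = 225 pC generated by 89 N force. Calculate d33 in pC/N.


d33 = 225 / 89 = 2.5 pC/N

2.5


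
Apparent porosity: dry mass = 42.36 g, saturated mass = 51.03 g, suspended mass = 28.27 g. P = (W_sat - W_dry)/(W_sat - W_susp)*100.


P = (51.03 - 42.36) / (51.03 - 28.27) * 100 = 8.67 / 22.76 * 100 = 38.1%

38.1


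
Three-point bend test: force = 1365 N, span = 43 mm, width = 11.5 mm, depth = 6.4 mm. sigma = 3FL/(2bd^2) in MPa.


sigma = 3*1365*43/(2*11.5*6.4^2) = 186.9 MPa

186.9


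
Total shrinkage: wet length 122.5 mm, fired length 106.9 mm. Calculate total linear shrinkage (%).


TS = (122.5 - 106.9) / 122.5 * 100 = 12.73%

12.73


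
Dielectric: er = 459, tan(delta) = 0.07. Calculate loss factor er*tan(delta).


Loss = 459 * 0.07 = 32.13

32.13


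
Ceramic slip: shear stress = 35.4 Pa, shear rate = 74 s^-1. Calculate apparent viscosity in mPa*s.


eta = tau/gamma * 1000 = 35.4/74 * 1000 = 478.4 mPa*s

478.4


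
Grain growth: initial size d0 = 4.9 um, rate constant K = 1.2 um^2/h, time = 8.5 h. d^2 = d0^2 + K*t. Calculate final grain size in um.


d^2 = 4.9^2 + 1.2*8.5 = 34.21
d = sqrt(34.21) = 5.85 um

5.85


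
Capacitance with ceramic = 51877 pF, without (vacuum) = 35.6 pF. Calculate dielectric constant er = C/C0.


er = 51877 / 35.6 = 1457.22

1457.22


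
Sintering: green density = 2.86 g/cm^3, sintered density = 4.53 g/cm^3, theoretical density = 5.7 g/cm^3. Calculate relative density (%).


Relative = 4.53 / 5.7 * 100 = 79.5%

79.5


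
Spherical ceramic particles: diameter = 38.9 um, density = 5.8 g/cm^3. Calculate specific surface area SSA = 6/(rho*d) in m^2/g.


SSA = 6 / (5.8 * 38.9) = 0.027 m^2/g

0.027


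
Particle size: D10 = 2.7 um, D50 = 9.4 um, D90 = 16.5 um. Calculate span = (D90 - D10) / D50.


Span = (16.5 - 2.7) / 9.4 = 13.8 / 9.4 = 1.468

1.468


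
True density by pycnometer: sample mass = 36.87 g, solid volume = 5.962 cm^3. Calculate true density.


TD = 36.87 / 5.962 = 6.184 g/cm^3

6.184


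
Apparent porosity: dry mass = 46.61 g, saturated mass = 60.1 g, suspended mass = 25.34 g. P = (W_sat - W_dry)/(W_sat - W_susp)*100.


P = (60.1 - 46.61) / (60.1 - 25.34) * 100 = 13.49 / 34.76 * 100 = 38.8%

38.8


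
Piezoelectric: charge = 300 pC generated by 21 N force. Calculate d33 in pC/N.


d33 = 300 / 21 = 14.3 pC/N

14.3


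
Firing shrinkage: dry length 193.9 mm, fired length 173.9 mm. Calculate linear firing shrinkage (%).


FS = (193.9 - 173.9) / 193.9 * 100 = 10.31%

10.31


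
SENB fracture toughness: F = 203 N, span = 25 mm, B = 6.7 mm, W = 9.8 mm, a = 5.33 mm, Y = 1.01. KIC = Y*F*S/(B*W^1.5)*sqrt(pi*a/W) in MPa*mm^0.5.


KIC = 1.01*203*25/(6.7*9.8^1.5)*sqrt(pi*5.33/9.8) = 32.6

32.6


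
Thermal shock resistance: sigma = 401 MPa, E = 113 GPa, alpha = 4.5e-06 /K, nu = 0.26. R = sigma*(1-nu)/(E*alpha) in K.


R = 401*(1-0.26)/(113*1000*4.5e-06) = 584 K

584


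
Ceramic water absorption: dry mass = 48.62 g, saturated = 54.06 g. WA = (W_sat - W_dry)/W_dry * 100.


WA = (54.06 - 48.62) / 48.62 * 100 = 11.19%

11.19


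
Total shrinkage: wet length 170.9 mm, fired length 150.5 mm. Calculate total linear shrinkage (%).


TS = (170.9 - 150.5) / 170.9 * 100 = 11.94%

11.94


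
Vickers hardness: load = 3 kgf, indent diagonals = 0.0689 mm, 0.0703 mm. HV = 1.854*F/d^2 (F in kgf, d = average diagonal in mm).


d_avg = (0.0689+0.0703)/2 = 0.0696 mm
HV = 1.854*3/0.0696^2 = 1148

1148


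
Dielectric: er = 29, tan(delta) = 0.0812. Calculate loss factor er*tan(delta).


Loss = 29 * 0.0812 = 2.355

2.355


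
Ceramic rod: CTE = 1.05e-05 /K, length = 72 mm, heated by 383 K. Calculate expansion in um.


dL = 1.05e-05 * 72 * 383 * 1000 = 289.548 um

289.548


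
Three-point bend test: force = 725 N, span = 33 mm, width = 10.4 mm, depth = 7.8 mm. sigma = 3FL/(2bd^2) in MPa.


sigma = 3*725*33/(2*10.4*7.8^2) = 56.7 MPa

56.7


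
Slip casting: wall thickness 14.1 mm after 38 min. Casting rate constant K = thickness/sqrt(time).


K = 14.1 / sqrt(38) = 14.1 / 6.1644 = 2.287 mm/min^0.5

2.287


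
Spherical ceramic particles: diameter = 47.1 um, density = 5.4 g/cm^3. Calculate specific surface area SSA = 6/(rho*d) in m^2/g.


SSA = 6 / (5.4 * 47.1) = 0.024 m^2/g

0.024


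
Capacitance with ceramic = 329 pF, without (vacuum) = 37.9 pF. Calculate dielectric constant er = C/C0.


er = 329 / 37.9 = 8.68

8.68


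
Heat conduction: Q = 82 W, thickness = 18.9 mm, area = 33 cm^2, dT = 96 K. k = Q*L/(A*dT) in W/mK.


k = 82*18.9/1000/(33/10000*96) = 4.89 W/mK

4.89


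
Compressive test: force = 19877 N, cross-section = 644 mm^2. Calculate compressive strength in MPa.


CS = 19877 / 644 = 30.9 MPa

30.9


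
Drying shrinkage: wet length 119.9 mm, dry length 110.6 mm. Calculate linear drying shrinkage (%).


DS = (119.9 - 110.6) / 119.9 * 100 = 7.76%

7.76


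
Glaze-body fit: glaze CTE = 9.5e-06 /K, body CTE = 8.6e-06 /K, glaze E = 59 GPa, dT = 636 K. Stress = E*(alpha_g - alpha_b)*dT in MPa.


Stress = 59*1000*(9.5e-06 - 8.6e-06)*636 = 33.8 MPa

33.8


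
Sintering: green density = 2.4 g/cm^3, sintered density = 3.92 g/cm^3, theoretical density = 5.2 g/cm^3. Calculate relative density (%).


Relative = 3.92 / 5.2 * 100 = 75.4%

75.4


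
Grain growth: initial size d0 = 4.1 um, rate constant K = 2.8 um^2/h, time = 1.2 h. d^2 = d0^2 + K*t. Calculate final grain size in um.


d^2 = 4.1^2 + 2.8*1.2 = 20.17
d = sqrt(20.17) = 4.49 um

4.49


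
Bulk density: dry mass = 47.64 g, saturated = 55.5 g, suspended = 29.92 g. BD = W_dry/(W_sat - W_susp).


BD = 47.64 / (55.5 - 29.92) = 47.64 / 25.58 = 1.862 g/cm^3

1.862


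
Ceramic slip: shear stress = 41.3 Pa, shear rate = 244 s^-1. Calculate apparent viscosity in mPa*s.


eta = tau/gamma * 1000 = 41.3/244 * 1000 = 169.3 mPa*s

169.3


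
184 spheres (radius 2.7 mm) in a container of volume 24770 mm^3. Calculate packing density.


V_sphere = 4/3*pi*2.7^3 = 82.448 mm^3
Total V = 184*82.448 = 15170.432 mm^3
PD = 15170.432 / 24770 = 0.612

0.612


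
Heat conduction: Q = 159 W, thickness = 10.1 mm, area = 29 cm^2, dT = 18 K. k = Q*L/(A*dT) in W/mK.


k = 159*10.1/1000/(29/10000*18) = 30.76 W/mK

30.76


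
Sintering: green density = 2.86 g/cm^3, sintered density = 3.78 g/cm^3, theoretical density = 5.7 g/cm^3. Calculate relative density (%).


Relative = 3.78 / 5.7 * 100 = 66.3%

66.3


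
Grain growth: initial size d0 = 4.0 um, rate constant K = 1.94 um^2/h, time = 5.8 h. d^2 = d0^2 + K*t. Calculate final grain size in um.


d^2 = 4.0^2 + 1.94*5.8 = 27.252
d = sqrt(27.252) = 5.22 um

5.22


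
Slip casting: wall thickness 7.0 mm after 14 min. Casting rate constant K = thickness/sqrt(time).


K = 7.0 / sqrt(14) = 7.0 / 3.7417 = 1.871 mm/min^0.5

1.871


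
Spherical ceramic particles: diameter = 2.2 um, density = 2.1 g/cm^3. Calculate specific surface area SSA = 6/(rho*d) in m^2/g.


SSA = 6 / (2.1 * 2.2) = 1.299 m^2/g

1.299


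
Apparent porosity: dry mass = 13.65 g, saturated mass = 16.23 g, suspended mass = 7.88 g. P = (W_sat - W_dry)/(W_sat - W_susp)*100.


P = (16.23 - 13.65) / (16.23 - 7.88) * 100 = 2.58 / 8.35 * 100 = 30.9%

30.9


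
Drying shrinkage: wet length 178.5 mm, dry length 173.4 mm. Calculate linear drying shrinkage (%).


DS = (178.5 - 173.4) / 178.5 * 100 = 2.86%

2.86


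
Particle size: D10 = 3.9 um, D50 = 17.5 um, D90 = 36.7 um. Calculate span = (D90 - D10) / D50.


Span = (36.7 - 3.9) / 17.5 = 32.8 / 17.5 = 1.874

1.874


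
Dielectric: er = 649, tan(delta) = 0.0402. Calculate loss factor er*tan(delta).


Loss = 649 * 0.0402 = 26.09

26.09


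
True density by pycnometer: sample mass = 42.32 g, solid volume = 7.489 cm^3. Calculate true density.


TD = 42.32 / 7.489 = 5.651 g/cm^3

5.651


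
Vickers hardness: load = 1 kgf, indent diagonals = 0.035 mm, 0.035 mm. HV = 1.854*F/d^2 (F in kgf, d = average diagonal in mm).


d_avg = (0.035+0.035)/2 = 0.035 mm
HV = 1.854*1/0.035^2 = 1513

1513


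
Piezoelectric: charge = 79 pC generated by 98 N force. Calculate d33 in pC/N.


d33 = 79 / 98 = 0.8 pC/N

0.8


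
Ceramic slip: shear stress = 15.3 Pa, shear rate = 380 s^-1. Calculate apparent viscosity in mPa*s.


eta = tau/gamma * 1000 = 15.3/380 * 1000 = 40.3 mPa*s

40.3


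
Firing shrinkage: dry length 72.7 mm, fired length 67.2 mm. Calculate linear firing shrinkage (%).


FS = (72.7 - 67.2) / 72.7 * 100 = 7.57%

7.57


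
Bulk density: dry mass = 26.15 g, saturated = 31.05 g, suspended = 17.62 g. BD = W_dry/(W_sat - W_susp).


BD = 26.15 / (31.05 - 17.62) = 26.15 / 13.43 = 1.947 g/cm^3

1.947


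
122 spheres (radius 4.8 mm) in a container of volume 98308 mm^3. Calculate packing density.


V_sphere = 4/3*pi*4.8^3 = 463.2467 mm^3
Total V = 122*463.2467 = 56516.0974 mm^3
PD = 56516.0974 / 98308 = 0.575

0.575


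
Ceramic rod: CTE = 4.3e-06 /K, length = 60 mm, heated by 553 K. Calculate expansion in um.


dL = 4.3e-06 * 60 * 553 * 1000 = 142.674 um

142.674


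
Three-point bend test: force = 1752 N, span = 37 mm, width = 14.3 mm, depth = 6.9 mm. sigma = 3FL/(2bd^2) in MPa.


sigma = 3*1752*37/(2*14.3*6.9^2) = 142.8 MPa

142.8


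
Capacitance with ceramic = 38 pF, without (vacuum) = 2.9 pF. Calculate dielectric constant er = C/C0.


er = 38 / 2.9 = 13.1

13.1


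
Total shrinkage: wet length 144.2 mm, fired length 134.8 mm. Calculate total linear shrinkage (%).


TS = (144.2 - 134.8) / 144.2 * 100 = 6.52%

6.52


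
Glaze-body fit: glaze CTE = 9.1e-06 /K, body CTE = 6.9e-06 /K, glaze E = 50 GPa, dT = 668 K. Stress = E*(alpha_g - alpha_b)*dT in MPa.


Stress = 50*1000*(9.1e-06 - 6.9e-06)*668 = 73.5 MPa

73.5


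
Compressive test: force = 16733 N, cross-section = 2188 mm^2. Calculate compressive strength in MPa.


CS = 16733 / 2188 = 7.6 MPa

7.6


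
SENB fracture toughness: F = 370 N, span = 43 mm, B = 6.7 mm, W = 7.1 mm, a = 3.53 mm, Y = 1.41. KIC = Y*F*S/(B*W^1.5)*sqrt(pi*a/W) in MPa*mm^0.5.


KIC = 1.41*370*43/(6.7*7.1^1.5)*sqrt(pi*3.53/7.1) = 221.19

221.19


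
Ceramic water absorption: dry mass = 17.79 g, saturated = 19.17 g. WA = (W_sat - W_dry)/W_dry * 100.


WA = (19.17 - 17.79) / 17.79 * 100 = 7.76%

7.76


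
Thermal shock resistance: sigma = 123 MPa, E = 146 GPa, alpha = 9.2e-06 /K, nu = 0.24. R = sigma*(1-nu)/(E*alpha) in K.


R = 123*(1-0.24)/(146*1000*9.2e-06) = 70 K

70


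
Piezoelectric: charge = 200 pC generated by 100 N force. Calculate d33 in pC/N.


d33 = 200 / 100 = 2.0 pC/N

2.0


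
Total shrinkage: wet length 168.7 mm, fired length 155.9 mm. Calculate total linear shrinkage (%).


TS = (168.7 - 155.9) / 168.7 * 100 = 7.59%

7.59


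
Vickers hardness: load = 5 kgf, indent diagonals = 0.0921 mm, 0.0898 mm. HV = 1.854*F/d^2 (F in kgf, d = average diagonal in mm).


d_avg = (0.0921+0.0898)/2 = 0.09095 mm
HV = 1.854*5/0.09095^2 = 1121

1121


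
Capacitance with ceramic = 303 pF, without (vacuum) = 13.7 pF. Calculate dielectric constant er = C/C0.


er = 303 / 13.7 = 22.12

22.12


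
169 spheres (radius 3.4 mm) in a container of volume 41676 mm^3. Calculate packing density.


V_sphere = 4/3*pi*3.4^3 = 164.6362 mm^3
Total V = 169*164.6362 = 27823.5178 mm^3
PD = 27823.5178 / 41676 = 0.668

0.668


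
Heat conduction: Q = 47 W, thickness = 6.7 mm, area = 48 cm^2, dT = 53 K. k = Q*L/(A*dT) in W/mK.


k = 47*6.7/1000/(48/10000*53) = 1.24 W/mK

1.24


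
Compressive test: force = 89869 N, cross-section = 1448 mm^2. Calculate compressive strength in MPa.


CS = 89869 / 1448 = 62.1 MPa

62.1


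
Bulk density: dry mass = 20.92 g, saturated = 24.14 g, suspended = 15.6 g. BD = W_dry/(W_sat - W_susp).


BD = 20.92 / (24.14 - 15.6) = 20.92 / 8.54 = 2.45 g/cm^3

2.45


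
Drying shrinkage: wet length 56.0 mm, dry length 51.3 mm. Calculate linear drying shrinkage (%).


DS = (56.0 - 51.3) / 56.0 * 100 = 8.39%

8.39


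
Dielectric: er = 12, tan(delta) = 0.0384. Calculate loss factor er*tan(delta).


Loss = 12 * 0.0384 = 0.461

0.461


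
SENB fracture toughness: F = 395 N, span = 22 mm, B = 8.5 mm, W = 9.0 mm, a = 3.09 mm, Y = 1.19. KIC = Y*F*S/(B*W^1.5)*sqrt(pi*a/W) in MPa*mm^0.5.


KIC = 1.19*395*22/(8.5*9.0^1.5)*sqrt(pi*3.09/9.0) = 46.8

46.8


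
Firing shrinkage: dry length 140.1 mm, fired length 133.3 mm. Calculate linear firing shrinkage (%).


FS = (140.1 - 133.3) / 140.1 * 100 = 4.85%

4.85


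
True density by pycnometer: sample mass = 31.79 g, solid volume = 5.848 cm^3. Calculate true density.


TD = 31.79 / 5.848 = 5.436 g/cm^3

5.436


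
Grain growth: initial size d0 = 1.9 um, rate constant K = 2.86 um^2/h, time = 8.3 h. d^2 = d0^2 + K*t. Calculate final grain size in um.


d^2 = 1.9^2 + 2.86*8.3 = 27.348
d = sqrt(27.348) = 5.23 um

5.23


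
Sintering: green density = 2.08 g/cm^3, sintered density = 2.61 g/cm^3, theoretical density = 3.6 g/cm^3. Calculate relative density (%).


Relative = 2.61 / 3.6 * 100 = 72.5%

72.5


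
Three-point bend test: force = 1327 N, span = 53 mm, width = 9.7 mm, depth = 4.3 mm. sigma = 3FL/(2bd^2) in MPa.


sigma = 3*1327*53/(2*9.7*4.3^2) = 588.2 MPa

588.2


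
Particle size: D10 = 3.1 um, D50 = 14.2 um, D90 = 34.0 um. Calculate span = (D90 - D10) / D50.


Span = (34.0 - 3.1) / 14.2 = 30.9 / 14.2 = 2.176

2.176


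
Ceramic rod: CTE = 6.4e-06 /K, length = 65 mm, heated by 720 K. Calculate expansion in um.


dL = 6.4e-06 * 65 * 720 * 1000 = 299.52 um

299.52


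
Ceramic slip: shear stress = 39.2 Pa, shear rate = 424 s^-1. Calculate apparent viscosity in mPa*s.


eta = tau/gamma * 1000 = 39.2/424 * 1000 = 92.5 mPa*s

92.5


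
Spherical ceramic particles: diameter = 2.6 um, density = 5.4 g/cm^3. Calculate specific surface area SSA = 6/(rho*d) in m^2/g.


SSA = 6 / (5.4 * 2.6) = 0.427 m^2/g

0.427


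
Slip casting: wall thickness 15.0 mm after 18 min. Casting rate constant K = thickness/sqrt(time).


K = 15.0 / sqrt(18) = 15.0 / 4.2426 = 3.536 mm/min^0.5

3.536


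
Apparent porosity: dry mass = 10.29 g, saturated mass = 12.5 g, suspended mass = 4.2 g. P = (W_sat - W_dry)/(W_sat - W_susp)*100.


P = (12.5 - 10.29) / (12.5 - 4.2) * 100 = 2.21 / 8.3 * 100 = 26.6%

26.6


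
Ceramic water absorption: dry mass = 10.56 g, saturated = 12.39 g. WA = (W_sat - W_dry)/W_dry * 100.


WA = (12.39 - 10.56) / 10.56 * 100 = 17.33%

17.33


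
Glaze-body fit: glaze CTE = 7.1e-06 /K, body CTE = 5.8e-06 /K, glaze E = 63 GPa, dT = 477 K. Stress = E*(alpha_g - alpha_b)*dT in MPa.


Stress = 63*1000*(7.1e-06 - 5.8e-06)*477 = 39.1 MPa

39.1


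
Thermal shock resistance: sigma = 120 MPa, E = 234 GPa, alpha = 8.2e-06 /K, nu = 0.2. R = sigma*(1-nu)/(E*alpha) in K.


R = 120*(1-0.2)/(234*1000*8.2e-06) = 50 K

50


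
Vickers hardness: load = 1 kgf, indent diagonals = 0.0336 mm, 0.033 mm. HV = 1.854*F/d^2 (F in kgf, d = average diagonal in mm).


d_avg = (0.0336+0.033)/2 = 0.0333 mm
HV = 1.854*1/0.0333^2 = 1672

1672


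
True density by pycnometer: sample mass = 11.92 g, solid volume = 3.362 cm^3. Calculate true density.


TD = 11.92 / 3.362 = 3.546 g/cm^3

3.546


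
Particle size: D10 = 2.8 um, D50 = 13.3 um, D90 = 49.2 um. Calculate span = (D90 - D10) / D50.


Span = (49.2 - 2.8) / 13.3 = 46.4 / 13.3 = 3.489

3.489


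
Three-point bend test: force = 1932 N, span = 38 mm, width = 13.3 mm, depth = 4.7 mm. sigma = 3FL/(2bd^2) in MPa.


sigma = 3*1932*38/(2*13.3*4.7^2) = 374.8 MPa

374.8


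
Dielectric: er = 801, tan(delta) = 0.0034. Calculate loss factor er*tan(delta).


Loss = 801 * 0.0034 = 2.723

2.723


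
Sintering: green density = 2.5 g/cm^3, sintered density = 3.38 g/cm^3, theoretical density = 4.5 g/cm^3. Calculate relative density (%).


Relative = 3.38 / 4.5 * 100 = 75.1%

75.1


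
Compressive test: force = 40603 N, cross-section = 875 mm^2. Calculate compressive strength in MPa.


CS = 40603 / 875 = 46.4 MPa

46.4


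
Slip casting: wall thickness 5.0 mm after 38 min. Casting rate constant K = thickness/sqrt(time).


K = 5.0 / sqrt(38) = 5.0 / 6.1644 = 0.811 mm/min^0.5

0.811


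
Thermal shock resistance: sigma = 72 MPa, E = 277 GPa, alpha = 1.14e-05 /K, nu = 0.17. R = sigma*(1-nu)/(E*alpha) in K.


R = 72*(1-0.17)/(277*1000*1.14e-05) = 19 K

19


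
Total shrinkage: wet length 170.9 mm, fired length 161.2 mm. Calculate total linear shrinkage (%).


TS = (170.9 - 161.2) / 170.9 * 100 = 5.68%

5.68


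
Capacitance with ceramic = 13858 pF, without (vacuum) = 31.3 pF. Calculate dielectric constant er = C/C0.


er = 13858 / 31.3 = 442.75

442.75


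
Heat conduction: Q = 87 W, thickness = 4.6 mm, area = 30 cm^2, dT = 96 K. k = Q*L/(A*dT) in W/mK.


k = 87*4.6/1000/(30/10000*96) = 1.39 W/mK

1.39


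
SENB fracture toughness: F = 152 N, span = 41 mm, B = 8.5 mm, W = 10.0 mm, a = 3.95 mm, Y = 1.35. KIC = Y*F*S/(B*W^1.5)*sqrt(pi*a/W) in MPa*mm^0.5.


KIC = 1.35*152*41/(8.5*10.0^1.5)*sqrt(pi*3.95/10.0) = 34.87

34.87


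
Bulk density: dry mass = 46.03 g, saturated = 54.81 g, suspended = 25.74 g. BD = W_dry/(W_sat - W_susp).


BD = 46.03 / (54.81 - 25.74) = 46.03 / 29.07 = 1.583 g/cm^3

1.583


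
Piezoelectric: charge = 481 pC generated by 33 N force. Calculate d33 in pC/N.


d33 = 481 / 33 = 14.6 pC/N

14.6


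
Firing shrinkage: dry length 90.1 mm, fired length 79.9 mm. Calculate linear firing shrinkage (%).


FS = (90.1 - 79.9) / 90.1 * 100 = 11.32%

11.32


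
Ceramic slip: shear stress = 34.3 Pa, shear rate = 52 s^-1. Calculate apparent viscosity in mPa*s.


eta = tau/gamma * 1000 = 34.3/52 * 1000 = 659.6 mPa*s

659.6


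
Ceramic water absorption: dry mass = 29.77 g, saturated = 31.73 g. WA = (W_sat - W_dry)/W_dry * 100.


WA = (31.73 - 29.77) / 29.77 * 100 = 6.58%

6.58


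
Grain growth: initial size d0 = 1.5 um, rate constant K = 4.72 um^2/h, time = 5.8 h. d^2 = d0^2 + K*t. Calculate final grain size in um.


d^2 = 1.5^2 + 4.72*5.8 = 29.626
d = sqrt(29.626) = 5.44 um

5.44


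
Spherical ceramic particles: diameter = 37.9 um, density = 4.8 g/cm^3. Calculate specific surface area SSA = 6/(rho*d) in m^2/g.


SSA = 6 / (4.8 * 37.9) = 0.033 m^2/g

0.033


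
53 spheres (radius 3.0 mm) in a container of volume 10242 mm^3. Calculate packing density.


V_sphere = 4/3*pi*3.0^3 = 113.0973 mm^3
Total V = 53*113.0973 = 5994.1569 mm^3
PD = 5994.1569 / 10242 = 0.585

0.585


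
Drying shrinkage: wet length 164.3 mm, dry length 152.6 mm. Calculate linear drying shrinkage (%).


DS = (164.3 - 152.6) / 164.3 * 100 = 7.12%

7.12


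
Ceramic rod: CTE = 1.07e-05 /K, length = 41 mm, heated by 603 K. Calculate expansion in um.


dL = 1.07e-05 * 41 * 603 * 1000 = 264.536 um

264.536


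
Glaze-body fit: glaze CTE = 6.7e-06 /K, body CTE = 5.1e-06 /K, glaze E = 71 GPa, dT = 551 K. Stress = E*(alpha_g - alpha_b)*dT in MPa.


Stress = 71*1000*(6.7e-06 - 5.1e-06)*551 = 62.6 MPa

62.6


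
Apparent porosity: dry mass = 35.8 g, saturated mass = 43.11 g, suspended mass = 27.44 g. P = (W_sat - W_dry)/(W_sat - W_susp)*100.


P = (43.11 - 35.8) / (43.11 - 27.44) * 100 = 7.31 / 15.67 * 100 = 46.6%

46.6


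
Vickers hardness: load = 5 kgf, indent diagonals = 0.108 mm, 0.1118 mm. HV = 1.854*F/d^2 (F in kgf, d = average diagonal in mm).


d_avg = (0.108+0.1118)/2 = 0.1099 mm
HV = 1.854*5/0.1099^2 = 768

768


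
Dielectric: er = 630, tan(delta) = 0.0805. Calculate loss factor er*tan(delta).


Loss = 630 * 0.0805 = 50.715

50.715


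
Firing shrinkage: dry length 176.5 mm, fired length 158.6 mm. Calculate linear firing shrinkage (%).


FS = (176.5 - 158.6) / 176.5 * 100 = 10.14%

10.14


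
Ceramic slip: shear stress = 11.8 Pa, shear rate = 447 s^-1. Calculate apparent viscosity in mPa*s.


eta = tau/gamma * 1000 = 11.8/447 * 1000 = 26.4 mPa*s

26.4


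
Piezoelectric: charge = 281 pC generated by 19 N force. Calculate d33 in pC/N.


d33 = 281 / 19 = 14.8 pC/N

14.8


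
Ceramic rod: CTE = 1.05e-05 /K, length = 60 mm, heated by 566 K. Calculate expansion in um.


dL = 1.05e-05 * 60 * 566 * 1000 = 356.58 um

356.58


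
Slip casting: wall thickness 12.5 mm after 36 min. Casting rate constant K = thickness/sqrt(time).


K = 12.5 / sqrt(36) = 12.5 / 6.0 = 2.083 mm/min^0.5

2.083


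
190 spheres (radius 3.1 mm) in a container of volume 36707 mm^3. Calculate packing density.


V_sphere = 4/3*pi*3.1^3 = 124.7882 mm^3
Total V = 190*124.7882 = 23709.758 mm^3
PD = 23709.758 / 36707 = 0.646

0.646


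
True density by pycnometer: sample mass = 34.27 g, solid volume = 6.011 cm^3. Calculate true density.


TD = 34.27 / 6.011 = 5.701 g/cm^3

5.701


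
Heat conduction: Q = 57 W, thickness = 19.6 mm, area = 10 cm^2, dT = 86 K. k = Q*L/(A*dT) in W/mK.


k = 57*19.6/1000/(10/10000*86) = 12.99 W/mK

12.99


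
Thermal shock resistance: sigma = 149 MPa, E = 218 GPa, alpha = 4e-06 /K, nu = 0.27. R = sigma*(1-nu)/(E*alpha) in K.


R = 149*(1-0.27)/(218*1000*4e-06) = 125 K

125


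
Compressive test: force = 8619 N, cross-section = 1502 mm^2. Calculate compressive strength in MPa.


CS = 8619 / 1502 = 5.7 MPa

5.7


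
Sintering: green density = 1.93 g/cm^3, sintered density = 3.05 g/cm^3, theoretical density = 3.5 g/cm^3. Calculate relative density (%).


Relative = 3.05 / 3.5 * 100 = 87.1%

87.1


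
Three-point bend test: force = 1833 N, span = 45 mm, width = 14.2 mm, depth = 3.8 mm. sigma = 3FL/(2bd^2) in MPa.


sigma = 3*1833*45/(2*14.2*3.8^2) = 603.4 MPa

603.4


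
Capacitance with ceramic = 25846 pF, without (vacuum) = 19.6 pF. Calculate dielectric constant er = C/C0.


er = 25846 / 19.6 = 1318.67

1318.67


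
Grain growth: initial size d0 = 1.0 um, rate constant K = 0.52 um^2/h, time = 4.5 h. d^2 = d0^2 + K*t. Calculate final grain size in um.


d^2 = 1.0^2 + 0.52*4.5 = 3.34
d = sqrt(3.34) = 1.83 um

1.83


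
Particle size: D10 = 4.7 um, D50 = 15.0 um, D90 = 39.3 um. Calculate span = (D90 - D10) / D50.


Span = (39.3 - 4.7) / 15.0 = 34.6 / 15.0 = 2.307

2.307


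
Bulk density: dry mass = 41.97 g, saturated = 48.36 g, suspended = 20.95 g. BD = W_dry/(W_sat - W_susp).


BD = 41.97 / (48.36 - 20.95) = 41.97 / 27.41 = 1.531 g/cm^3

1.531


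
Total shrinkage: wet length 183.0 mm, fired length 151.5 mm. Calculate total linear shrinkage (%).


TS = (183.0 - 151.5) / 183.0 * 100 = 17.21%

17.21


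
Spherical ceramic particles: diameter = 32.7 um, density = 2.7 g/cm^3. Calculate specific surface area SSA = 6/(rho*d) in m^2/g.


SSA = 6 / (2.7 * 32.7) = 0.068 m^2/g

0.068


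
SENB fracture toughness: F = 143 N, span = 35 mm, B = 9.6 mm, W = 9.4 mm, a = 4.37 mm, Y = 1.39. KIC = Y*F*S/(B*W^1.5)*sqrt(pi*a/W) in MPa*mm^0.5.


KIC = 1.39*143*35/(9.6*9.4^1.5)*sqrt(pi*4.37/9.4) = 30.39

30.39


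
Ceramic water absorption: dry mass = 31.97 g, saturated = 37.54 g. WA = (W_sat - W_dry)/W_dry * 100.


WA = (37.54 - 31.97) / 31.97 * 100 = 17.42%

17.42


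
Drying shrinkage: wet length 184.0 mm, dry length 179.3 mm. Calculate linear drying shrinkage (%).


DS = (184.0 - 179.3) / 184.0 * 100 = 2.55%

2.55


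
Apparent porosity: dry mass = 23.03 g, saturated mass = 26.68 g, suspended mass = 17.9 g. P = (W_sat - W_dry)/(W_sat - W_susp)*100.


P = (26.68 - 23.03) / (26.68 - 17.9) * 100 = 3.65 / 8.78 * 100 = 41.6%

41.6


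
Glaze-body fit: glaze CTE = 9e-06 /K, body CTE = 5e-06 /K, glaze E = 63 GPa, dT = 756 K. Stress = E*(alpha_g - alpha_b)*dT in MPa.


Stress = 63*1000*(9e-06 - 5e-06)*756 = 190.5 MPa

190.5


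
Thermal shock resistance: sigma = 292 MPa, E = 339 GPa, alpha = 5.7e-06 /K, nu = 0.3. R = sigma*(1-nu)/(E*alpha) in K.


R = 292*(1-0.3)/(339*1000*5.7e-06) = 106 K

106


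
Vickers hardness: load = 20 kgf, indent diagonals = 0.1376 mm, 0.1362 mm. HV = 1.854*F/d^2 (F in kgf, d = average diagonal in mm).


d_avg = (0.1376+0.1362)/2 = 0.1369 mm
HV = 1.854*20/0.1369^2 = 1978

1978


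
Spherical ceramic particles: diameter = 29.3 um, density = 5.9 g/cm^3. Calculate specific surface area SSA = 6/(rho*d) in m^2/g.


SSA = 6 / (5.9 * 29.3) = 0.035 m^2/g

0.035


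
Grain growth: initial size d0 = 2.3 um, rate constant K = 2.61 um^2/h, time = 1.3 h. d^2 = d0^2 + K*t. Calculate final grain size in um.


d^2 = 2.3^2 + 2.61*1.3 = 8.683
d = sqrt(8.683) = 2.95 um

2.95


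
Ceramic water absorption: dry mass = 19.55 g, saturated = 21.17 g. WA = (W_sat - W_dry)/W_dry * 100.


WA = (21.17 - 19.55) / 19.55 * 100 = 8.29%

8.29


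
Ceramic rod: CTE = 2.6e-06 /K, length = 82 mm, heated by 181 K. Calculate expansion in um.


dL = 2.6e-06 * 82 * 181 * 1000 = 38.589 um

38.589


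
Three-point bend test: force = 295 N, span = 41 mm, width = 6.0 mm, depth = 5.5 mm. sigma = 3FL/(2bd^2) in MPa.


sigma = 3*295*41/(2*6.0*5.5^2) = 100.0 MPa

100.0


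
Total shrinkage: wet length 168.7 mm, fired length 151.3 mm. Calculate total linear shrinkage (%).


TS = (168.7 - 151.3) / 168.7 * 100 = 10.31%

10.31


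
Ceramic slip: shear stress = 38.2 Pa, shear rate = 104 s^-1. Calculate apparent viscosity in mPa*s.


eta = tau/gamma * 1000 = 38.2/104 * 1000 = 367.3 mPa*s

367.3


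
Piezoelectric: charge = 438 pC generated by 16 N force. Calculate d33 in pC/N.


d33 = 438 / 16 = 27.4 pC/N

27.4


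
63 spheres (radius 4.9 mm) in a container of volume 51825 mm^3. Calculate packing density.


V_sphere = 4/3*pi*4.9^3 = 492.807 mm^3
Total V = 63*492.807 = 31046.841 mm^3
PD = 31046.841 / 51825 = 0.599

0.599


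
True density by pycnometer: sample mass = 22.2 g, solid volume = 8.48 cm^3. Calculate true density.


TD = 22.2 / 8.48 = 2.618 g/cm^3

2.618


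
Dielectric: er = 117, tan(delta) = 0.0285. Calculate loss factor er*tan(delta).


Loss = 117 * 0.0285 = 3.335

3.335


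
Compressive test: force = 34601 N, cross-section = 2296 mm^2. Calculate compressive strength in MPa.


CS = 34601 / 2296 = 15.1 MPa

15.1


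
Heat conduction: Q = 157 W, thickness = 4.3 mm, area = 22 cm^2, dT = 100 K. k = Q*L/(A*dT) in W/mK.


k = 157*4.3/1000/(22/10000*100) = 3.07 W/mK

3.07


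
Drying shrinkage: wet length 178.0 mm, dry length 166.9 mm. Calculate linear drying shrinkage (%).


DS = (178.0 - 166.9) / 178.0 * 100 = 6.24%

6.24


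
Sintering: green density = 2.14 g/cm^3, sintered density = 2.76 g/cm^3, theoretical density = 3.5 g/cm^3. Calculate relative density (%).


Relative = 2.76 / 3.5 * 100 = 78.9%

78.9


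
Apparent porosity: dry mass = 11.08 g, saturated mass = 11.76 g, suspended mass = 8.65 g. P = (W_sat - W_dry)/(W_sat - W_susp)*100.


P = (11.76 - 11.08) / (11.76 - 8.65) * 100 = 0.68 / 3.11 * 100 = 21.9%

21.9


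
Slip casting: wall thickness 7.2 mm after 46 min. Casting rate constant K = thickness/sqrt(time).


K = 7.2 / sqrt(46) = 7.2 / 6.7823 = 1.062 mm/min^0.5

1.062


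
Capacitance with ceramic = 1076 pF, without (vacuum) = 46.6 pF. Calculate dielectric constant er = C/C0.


er = 1076 / 46.6 = 23.09

23.09


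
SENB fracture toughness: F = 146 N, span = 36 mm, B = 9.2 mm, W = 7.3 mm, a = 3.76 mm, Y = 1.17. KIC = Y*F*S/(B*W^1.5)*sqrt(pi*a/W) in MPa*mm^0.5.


KIC = 1.17*146*36/(9.2*7.3^1.5)*sqrt(pi*3.76/7.3) = 43.11

43.11


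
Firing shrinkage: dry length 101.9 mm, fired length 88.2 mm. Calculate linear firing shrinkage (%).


FS = (101.9 - 88.2) / 101.9 * 100 = 13.44%

13.44


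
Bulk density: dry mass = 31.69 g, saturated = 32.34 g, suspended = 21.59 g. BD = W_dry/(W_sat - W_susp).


BD = 31.69 / (32.34 - 21.59) = 31.69 / 10.75 = 2.948 g/cm^3

2.948


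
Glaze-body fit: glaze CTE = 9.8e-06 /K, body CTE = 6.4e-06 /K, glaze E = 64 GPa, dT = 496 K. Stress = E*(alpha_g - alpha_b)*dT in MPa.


Stress = 64*1000*(9.8e-06 - 6.4e-06)*496 = 107.9 MPa

107.9


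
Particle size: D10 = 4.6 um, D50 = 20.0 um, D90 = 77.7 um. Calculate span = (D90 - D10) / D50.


Span = (77.7 - 4.6) / 20.0 = 73.1 / 20.0 = 3.655

3.655


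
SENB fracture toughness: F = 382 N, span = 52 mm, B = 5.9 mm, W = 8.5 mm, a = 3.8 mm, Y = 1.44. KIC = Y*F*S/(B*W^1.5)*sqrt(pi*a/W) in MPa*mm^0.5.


KIC = 1.44*382*52/(5.9*8.5^1.5)*sqrt(pi*3.8/8.5) = 231.85

231.85


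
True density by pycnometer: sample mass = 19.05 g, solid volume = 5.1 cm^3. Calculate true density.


TD = 19.05 / 5.1 = 3.735 g/cm^3

3.735


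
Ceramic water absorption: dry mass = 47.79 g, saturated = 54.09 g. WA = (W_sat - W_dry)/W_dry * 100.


WA = (54.09 - 47.79) / 47.79 * 100 = 13.18%

13.18


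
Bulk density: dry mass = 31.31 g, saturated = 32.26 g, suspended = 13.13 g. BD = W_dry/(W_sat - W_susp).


BD = 31.31 / (32.26 - 13.13) = 31.31 / 19.13 = 1.637 g/cm^3

1.637


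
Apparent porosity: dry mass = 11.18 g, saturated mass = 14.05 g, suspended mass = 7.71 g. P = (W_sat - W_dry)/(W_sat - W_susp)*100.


P = (14.05 - 11.18) / (14.05 - 7.71) * 100 = 2.87 / 6.34 * 100 = 45.3%

45.3


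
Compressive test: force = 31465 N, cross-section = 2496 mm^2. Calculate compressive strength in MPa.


CS = 31465 / 2496 = 12.6 MPa

12.6


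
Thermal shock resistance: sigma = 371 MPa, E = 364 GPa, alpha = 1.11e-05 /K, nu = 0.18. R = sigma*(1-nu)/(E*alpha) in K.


R = 371*(1-0.18)/(364*1000*1.11e-05) = 75 K

75


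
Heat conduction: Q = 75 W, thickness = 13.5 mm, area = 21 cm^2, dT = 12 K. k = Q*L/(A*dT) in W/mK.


k = 75*13.5/1000/(21/10000*12) = 40.18 W/mK

40.18


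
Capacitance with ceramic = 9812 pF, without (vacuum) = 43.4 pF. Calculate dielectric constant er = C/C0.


er = 9812 / 43.4 = 226.08

226.08


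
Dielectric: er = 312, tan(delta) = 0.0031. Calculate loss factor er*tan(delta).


Loss = 312 * 0.0031 = 0.967

0.967


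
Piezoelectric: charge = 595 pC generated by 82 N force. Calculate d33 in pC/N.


d33 = 595 / 82 = 7.3 pC/N

7.3


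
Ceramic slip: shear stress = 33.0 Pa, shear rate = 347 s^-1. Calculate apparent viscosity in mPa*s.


eta = tau/gamma * 1000 = 33.0/347 * 1000 = 95.1 mPa*s

95.1


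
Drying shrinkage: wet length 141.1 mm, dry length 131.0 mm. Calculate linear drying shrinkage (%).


DS = (141.1 - 131.0) / 141.1 * 100 = 7.16%

7.16


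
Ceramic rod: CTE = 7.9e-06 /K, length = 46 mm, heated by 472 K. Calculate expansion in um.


dL = 7.9e-06 * 46 * 472 * 1000 = 171.525 um

171.525


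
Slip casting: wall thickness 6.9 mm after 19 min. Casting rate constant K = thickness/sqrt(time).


K = 6.9 / sqrt(19) = 6.9 / 4.3589 = 1.583 mm/min^0.5

1.583


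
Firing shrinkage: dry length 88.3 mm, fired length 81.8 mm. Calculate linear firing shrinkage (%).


FS = (88.3 - 81.8) / 88.3 * 100 = 7.36%

7.36


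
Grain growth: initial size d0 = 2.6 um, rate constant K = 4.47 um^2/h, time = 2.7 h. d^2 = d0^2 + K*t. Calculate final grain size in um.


d^2 = 2.6^2 + 4.47*2.7 = 18.829
d = sqrt(18.829) = 4.34 um

4.34


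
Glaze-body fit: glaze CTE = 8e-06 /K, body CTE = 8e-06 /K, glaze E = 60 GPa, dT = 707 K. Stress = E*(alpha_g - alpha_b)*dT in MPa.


Stress = 60*1000*(8e-06 - 8e-06)*707 = 0.0 MPa

0.0


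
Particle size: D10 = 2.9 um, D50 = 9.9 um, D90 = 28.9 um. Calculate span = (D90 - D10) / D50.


Span = (28.9 - 2.9) / 9.9 = 26.0 / 9.9 = 2.626

2.626


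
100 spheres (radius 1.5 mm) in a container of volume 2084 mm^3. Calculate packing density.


V_sphere = 4/3*pi*1.5^3 = 14.1372 mm^3
Total V = 100*14.1372 = 1413.72 mm^3
PD = 1413.72 / 2084 = 0.678

0.678


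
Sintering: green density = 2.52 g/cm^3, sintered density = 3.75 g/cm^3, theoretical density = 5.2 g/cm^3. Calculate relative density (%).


Relative = 3.75 / 5.2 * 100 = 72.1%

72.1


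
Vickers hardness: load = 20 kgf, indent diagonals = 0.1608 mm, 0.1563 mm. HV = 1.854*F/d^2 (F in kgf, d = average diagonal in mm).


d_avg = (0.1608+0.1563)/2 = 0.15855 mm
HV = 1.854*20/0.15855^2 = 1475

1475


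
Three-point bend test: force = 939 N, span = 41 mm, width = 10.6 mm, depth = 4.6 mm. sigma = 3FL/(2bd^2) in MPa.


sigma = 3*939*41/(2*10.6*4.6^2) = 257.5 MPa

257.5


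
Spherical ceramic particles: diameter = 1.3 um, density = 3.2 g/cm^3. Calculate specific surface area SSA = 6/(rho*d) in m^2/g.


SSA = 6 / (3.2 * 1.3) = 1.442 m^2/g

1.442
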